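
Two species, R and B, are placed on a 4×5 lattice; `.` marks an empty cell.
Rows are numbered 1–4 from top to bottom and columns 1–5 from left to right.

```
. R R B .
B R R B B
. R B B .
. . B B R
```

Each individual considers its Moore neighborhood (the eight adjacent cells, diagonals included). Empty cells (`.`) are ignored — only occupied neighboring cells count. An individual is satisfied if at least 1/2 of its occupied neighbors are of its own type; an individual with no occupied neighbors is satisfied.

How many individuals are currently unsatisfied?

(1,2)R 3/4 ok
(1,3)R 3/5 ok
(1,4)B 2/4 ok
(2,1)B 0/3 unhappy
(2,2)R 4/6 ok
(2,3)R 4/8 ok
(2,4)B 4/6 ok
(2,5)B 3/3 ok
(3,2)R 2/5 unhappy
(3,3)B 4/7 ok
(3,4)B 5/7 ok
(4,3)B 3/4 ok
(4,4)B 3/4 ok
(4,5)R 0/2 unhappy
Unsatisfied: (2,1), (3,2), (4,5) — 3 in total.

3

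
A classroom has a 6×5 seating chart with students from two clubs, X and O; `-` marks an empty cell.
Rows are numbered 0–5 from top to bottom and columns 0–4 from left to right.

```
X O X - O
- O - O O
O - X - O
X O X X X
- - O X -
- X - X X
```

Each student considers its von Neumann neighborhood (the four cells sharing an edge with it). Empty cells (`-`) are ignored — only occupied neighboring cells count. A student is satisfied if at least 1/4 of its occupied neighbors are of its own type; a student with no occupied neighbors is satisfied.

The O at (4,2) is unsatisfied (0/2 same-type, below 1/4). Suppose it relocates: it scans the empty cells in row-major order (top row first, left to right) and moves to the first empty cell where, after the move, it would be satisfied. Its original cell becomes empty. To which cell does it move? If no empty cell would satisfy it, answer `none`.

Vacating (4,2). Empty cells in order:
  (0,3): 2/3 same-type → satisfied — stop here.

(0,3)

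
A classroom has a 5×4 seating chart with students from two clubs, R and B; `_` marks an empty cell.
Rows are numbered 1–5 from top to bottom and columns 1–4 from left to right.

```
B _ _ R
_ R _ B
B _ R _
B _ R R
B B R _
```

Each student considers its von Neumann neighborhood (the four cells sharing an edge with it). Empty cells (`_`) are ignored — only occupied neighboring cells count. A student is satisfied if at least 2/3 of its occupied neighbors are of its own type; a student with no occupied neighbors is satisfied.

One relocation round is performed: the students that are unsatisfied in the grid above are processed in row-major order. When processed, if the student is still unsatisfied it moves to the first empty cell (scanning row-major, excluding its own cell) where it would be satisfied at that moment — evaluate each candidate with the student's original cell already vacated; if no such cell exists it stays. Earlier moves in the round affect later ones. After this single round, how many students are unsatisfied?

1

Initially unsatisfied (in order): (1,4), (2,4), (5,2), (5,3).
  (1,4) → (1,3).
  (2,4): now satisfied by earlier moves; stays.
  (5,2) → (2,1).
  (5,3): now satisfied by earlier moves; stays.
Resulting grid:
B _ R _
B R _ B
B _ R _
B _ R R
B _ R _
Unsatisfied now: (2,2).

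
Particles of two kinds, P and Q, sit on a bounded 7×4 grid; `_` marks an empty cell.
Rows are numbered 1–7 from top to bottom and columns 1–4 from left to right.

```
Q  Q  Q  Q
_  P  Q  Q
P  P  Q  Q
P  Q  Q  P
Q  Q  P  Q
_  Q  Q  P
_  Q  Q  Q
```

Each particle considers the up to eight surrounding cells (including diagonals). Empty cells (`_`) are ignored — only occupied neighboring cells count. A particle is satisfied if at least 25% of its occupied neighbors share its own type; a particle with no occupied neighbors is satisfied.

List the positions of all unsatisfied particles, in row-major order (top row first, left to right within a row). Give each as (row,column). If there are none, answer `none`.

Row 1: (1,1)Q 1/2 ✓ · (1,2)Q 3/4 ✓ · (1,3)Q 4/5 ✓ · (1,4)Q 3/3 ✓
Row 2: (2,2)P 2/7 ✓ · (2,3)Q 6/8 ✓ · (2,4)Q 5/5 ✓
Row 3: (3,1)P 3/4 ✓ · (3,2)P 3/7 ✓ · (3,3)Q 5/8 ✓ · (3,4)Q 4/5 ✓
Row 4: (4,1)P 2/5 ✓ · (4,2)Q 4/8 ✓ · (4,3)Q 5/8 ✓ · (4,4)P 1/5 ✗
Row 5: (5,1)Q 3/4 ✓ · (5,2)Q 5/7 ✓ · (5,3)P 2/8 ✓ · (5,4)Q 2/5 ✓
Row 6: (6,2)Q 5/6 ✓ · (6,3)Q 6/8 ✓ · (6,4)P 1/5 ✗
Row 7: (7,2)Q 3/3 ✓ · (7,3)Q 4/5 ✓ · (7,4)Q 2/3 ✓

(4,4), (6,4)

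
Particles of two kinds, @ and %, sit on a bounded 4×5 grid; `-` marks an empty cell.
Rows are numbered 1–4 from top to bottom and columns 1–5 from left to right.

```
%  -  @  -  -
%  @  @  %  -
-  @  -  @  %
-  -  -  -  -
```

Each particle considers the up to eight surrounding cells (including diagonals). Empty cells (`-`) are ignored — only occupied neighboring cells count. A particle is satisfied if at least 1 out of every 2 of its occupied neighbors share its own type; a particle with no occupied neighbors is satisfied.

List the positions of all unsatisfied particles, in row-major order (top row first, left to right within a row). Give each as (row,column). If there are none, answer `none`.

(1,1)% 1/2 ✓
(1,3)@ 2/3 ✓
(2,1)% 1/3 ✗
(2,2)@ 3/5 ✓
(2,3)@ 4/5 ✓
(2,4)% 1/4 ✗
(3,2)@ 2/3 ✓
(3,4)@ 1/3 ✗
(3,5)% 1/2 ✓

(2,1), (2,4), (3,4)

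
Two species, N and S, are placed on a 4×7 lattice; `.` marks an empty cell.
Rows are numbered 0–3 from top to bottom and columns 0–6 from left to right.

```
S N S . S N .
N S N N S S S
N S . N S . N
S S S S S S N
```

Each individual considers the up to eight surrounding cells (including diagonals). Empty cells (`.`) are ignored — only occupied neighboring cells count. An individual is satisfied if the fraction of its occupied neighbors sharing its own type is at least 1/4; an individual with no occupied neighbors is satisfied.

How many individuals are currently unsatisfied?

2

(0,0)S 1/3 ok
(0,1)N 2/5 ok
(0,2)S 1/4 ok
(0,4)S 2/4 ok
(0,5)N 0/4 unhappy
(1,0)N 2/5 ok
(1,1)S 3/7 ok
(1,2)N 3/6 ok
(1,3)N 2/6 ok
(1,4)S 3/6 ok
(1,5)S 4/6 ok
(1,6)S 1/3 ok
(2,0)N 1/5 unhappy
(2,1)S 4/7 ok
(2,3)N 2/7 ok
(2,4)S 5/7 ok
(2,6)N 1/4 ok
(3,0)S 2/3 ok
(3,1)S 3/4 ok
(3,2)S 3/4 ok
(3,3)S 3/4 ok
(3,4)S 3/4 ok
(3,5)S 2/4 ok
(3,6)N 1/2 ok
Unsatisfied: (0,5), (2,0) — 2 in total.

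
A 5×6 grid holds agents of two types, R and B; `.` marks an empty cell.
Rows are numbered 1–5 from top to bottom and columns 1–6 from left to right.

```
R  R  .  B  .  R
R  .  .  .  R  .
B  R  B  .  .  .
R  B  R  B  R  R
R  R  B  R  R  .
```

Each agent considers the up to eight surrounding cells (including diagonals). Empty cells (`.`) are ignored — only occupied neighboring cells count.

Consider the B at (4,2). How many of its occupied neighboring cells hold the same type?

Occupied neighbors of (4,2): (3,1)=B, (3,2)=R, (3,3)=B, (4,1)=R, (4,3)=R, (5,1)=R, (5,2)=R, (5,3)=B.
Same type (B): 3 of 8.

3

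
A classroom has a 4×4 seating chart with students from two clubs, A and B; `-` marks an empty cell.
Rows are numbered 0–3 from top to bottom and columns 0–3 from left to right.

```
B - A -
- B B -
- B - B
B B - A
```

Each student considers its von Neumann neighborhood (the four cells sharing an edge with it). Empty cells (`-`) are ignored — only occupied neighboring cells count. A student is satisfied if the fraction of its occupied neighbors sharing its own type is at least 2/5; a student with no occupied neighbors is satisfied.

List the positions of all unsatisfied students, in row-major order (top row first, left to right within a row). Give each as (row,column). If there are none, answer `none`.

(0,2), (2,3), (3,3)

(0,0)B 0/0 satisfied
(0,2)A 0/1 not
(1,1)B 2/2 satisfied
(1,2)B 1/2 satisfied
(2,1)B 2/2 satisfied
(2,3)B 0/1 not
(3,0)B 1/1 satisfied
(3,1)B 2/2 satisfied
(3,3)A 0/1 not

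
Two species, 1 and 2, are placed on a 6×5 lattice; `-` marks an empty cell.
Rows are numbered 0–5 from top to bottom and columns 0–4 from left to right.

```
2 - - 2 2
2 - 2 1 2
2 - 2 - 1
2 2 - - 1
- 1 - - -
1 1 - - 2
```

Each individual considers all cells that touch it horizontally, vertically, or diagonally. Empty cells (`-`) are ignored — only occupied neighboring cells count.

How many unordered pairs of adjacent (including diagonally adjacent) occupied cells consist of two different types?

8

Scan each occupied cell's neighbors to the right and below (and the two forward diagonals) so each pair is counted once.
Row 0: 2(0,0)–2(1,0)= 2(0,3)–2(0,4)= 2(0,3)–1(1,3)≠ 2(0,3)–2(1,4)= 2(0,3)–2(1,2)= 2(0,4)–2(1,4)= 2(0,4)–1(1,3)≠  → 2/7 unlike.
Row 1: 2(1,0)–2(2,0)= 2(1,2)–1(1,3)≠ 2(1,2)–2(2,2)= 1(1,3)–2(1,4)≠ 1(1,3)–1(2,4)= 1(1,3)–2(2,2)≠ 2(1,4)–1(2,4)≠  → 4/7 unlike.
Row 2: 2(2,0)–2(3,0)= 2(2,0)–2(3,1)= 2(2,2)–2(3,1)= 1(2,4)–1(3,4)=  → 0/4 unlike.
Row 3: 2(3,0)–2(3,1)= 2(3,0)–1(4,1)≠ 2(3,1)–1(4,1)≠  → 2/3 unlike.
Row 4: 1(4,1)–1(5,1)= 1(4,1)–1(5,0)=  → 0/2 unlike.
Row 5: 1(5,0)–1(5,1)=  → 0/1 unlike.
Total adjacent occupied pairs: 24; unlike-type pairs: 8.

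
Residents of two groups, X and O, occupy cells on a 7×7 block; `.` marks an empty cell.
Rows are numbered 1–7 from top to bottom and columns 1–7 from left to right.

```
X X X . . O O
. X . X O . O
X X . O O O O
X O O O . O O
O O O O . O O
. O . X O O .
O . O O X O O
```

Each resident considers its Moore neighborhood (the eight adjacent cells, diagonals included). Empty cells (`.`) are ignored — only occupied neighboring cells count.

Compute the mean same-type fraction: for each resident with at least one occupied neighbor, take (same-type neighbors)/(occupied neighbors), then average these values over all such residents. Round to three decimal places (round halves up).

0.809

(1,1)X 2/2
(1,2)X 3/3
(1,3)X 3/3
(1,6)O 3/3
(1,7)O 2/2
(2,2)X 5/5
(2,4)X 1/4
(2,5)O 4/5
(2,7)O 4/4
(3,1)X 3/4
(3,2)X 3/5
(3,4)O 4/5
(3,5)O 5/6
(3,6)O 6/6
(3,7)O 4/4
(4,1)X 2/5
(4,2)O 4/7
(4,3)O 6/7
(4,4)O 5/5
(4,6)O 6/6
(4,7)O 5/5
(5,1)O 3/4
(5,2)O 5/6
(5,3)O 6/7
(5,4)O 4/5
(5,6)O 5/5
(5,7)O 4/4
(6,2)O 5/5
(6,4)X 1/6
(6,5)O 5/7
(6,6)O 5/6
(7,1)O 1/1
(7,3)O 2/3
(7,4)O 2/4
(7,5)X 1/5
(7,6)O 3/4
(7,7)O 2/2
Sum over 37 residents: 2/2 + 3/3 + 3/3 + 3/3 + 2/2 + 5/5 + 1/4 + 4/5 + 4/4 + 3/4 + 3/5 + 4/5 + 5/6 + 6/6 + 4/4 + 2/5 + 4/7 + 6/7 + 5/5 + 6/6 + 5/5 + 3/4 + 5/6 + 6/7 + 4/5 + 5/5 + 4/4 + 5/5 + 1/6 + 5/7 + 5/6 + 1/1 + 2/3 + 2/4 + 1/5 + 3/4 + 2/2 = 449/15; mean = 449/15 ÷ 37 = 449/555 = 0.809009… → 0.809.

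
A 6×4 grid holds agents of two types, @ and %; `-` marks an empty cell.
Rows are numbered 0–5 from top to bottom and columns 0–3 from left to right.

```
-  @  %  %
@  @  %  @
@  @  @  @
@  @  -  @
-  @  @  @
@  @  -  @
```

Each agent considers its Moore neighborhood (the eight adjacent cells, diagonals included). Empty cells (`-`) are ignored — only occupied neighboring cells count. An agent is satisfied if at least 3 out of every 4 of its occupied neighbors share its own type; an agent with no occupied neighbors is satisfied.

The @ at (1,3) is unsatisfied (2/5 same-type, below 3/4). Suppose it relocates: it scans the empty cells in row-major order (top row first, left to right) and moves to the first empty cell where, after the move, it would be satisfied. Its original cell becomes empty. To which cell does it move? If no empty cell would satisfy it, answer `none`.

(0,0)

Vacating (1,3). Empty cells in order:
  (0,0): 3/3 same-type → satisfied — stop here.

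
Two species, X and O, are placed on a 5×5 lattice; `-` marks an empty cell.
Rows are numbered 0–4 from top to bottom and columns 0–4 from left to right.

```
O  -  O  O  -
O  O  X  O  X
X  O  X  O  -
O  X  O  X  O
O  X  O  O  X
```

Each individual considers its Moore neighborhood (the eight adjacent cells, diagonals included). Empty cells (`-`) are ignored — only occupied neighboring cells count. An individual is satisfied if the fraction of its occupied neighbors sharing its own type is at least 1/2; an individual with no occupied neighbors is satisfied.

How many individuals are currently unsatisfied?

12

(0,0)O 2/2 ✓
(0,2)O 3/4 ✓
(0,3)O 2/4 ✓
(1,0)O 3/4 ✓
(1,1)O 4/7 ✓
(1,2)X 1/7 ✗
(1,3)O 3/6 ✓
(1,4)X 0/3 ✗
(2,0)X 1/5 ✗
(2,1)O 4/8 ✓
(2,2)X 3/8 ✗
(2,3)O 3/7 ✗
(3,0)O 2/5 ✗
(3,1)X 3/8 ✗
(3,2)O 4/8 ✓
(3,3)X 2/7 ✗
(3,4)O 2/4 ✓
(4,0)O 1/3 ✗
(4,1)X 1/5 ✗
(4,2)O 2/5 ✗
(4,3)O 3/5 ✓
(4,4)X 1/3 ✗
Unsatisfied: (1,2), (1,4), (2,0), (2,2), (2,3), (3,0), (3,1), (3,3), (4,0), (4,1), (4,2), (4,4) — 12 in total.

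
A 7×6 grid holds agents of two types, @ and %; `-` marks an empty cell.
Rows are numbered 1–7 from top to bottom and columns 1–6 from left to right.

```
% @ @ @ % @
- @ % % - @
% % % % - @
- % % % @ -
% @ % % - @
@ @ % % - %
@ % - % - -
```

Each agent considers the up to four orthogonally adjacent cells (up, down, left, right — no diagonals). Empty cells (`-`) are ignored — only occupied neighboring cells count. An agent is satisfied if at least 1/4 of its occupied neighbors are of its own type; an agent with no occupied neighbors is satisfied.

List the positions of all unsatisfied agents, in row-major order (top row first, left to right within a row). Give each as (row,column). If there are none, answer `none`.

(1,1), (1,5), (4,5), (5,1), (5,6), (6,6), (7,2)

(1,1)% 0/1 not
(1,2)@ 2/3 satisfied
(1,3)@ 2/3 satisfied
(1,4)@ 1/3 satisfied
(1,5)% 0/2 not
(1,6)@ 1/2 satisfied
(2,2)@ 1/3 satisfied
(2,3)% 2/4 satisfied
(2,4)% 2/3 satisfied
(2,6)@ 2/2 satisfied
(3,1)% 1/1 satisfied
(3,2)% 3/4 satisfied
(3,3)% 4/4 satisfied
(3,4)% 3/3 satisfied
(3,6)@ 1/1 satisfied
(4,2)% 2/3 satisfied
(4,3)% 4/4 satisfied
(4,4)% 3/4 satisfied
(4,5)@ 0/1 not
(5,1)% 0/2 not
(5,2)@ 1/4 satisfied
(5,3)% 3/4 satisfied
(5,4)% 3/3 satisfied
(5,6)@ 0/1 not
(6,1)@ 2/3 satisfied
(6,2)@ 2/4 satisfied
(6,3)% 2/3 satisfied
(6,4)% 3/3 satisfied
(6,6)% 0/1 not
(7,1)@ 1/2 satisfied
(7,2)% 0/2 not
(7,4)% 1/1 satisfied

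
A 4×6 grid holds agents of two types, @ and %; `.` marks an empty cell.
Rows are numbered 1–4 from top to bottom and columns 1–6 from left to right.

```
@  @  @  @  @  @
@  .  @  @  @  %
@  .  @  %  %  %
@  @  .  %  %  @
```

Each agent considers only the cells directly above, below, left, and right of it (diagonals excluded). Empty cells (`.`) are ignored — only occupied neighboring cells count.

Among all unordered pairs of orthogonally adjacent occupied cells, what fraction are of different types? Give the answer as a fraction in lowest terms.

1/4

Scan each occupied cell's neighbors to the right and below so each pair is counted once.
Row 1: @(1,1)–@(1,2)= @(1,1)–@(2,1)= @(1,2)–@(1,3)= @(1,3)–@(1,4)= @(1,3)–@(2,3)= @(1,4)–@(1,5)= @(1,4)–@(2,4)= @(1,5)–@(1,6)= @(1,5)–@(2,5)= @(1,6)–%(2,6)≠  → 1/10 unlike.
Row 2: @(2,1)–@(3,1)= @(2,3)–@(2,4)= @(2,3)–@(3,3)= @(2,4)–@(2,5)= @(2,4)–%(3,4)≠ @(2,5)–%(2,6)≠ @(2,5)–%(3,5)≠ %(2,6)–%(3,6)=  → 3/8 unlike.
Row 3: @(3,1)–@(4,1)= @(3,3)–%(3,4)≠ %(3,4)–%(3,5)= %(3,4)–%(4,4)= %(3,5)–%(3,6)= %(3,5)–%(4,5)= %(3,6)–@(4,6)≠  → 2/7 unlike.
Row 4: @(4,1)–@(4,2)= %(4,4)–%(4,5)= %(4,5)–@(4,6)≠  → 1/3 unlike.
Total adjacent occupied pairs: 28; unlike-type pairs: 7.
7/28 reduces to 1/4.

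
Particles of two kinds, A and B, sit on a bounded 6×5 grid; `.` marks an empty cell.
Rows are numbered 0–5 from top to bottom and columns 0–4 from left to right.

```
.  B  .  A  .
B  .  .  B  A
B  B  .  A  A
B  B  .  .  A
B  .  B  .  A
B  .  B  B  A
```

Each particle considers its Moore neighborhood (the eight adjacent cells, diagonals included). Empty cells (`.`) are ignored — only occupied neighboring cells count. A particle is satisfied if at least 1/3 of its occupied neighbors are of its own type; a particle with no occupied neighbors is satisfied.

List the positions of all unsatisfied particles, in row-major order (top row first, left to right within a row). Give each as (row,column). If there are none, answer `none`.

Row 0: (0,1)B 1/1 satisfied · (0,3)A 1/2 satisfied
Row 1: (1,0)B 3/3 satisfied · (1,3)B 0/4 not · (1,4)A 3/4 satisfied
Row 2: (2,0)B 4/4 satisfied · (2,1)B 4/4 satisfied · (2,3)A 3/4 satisfied · (2,4)A 3/4 satisfied
Row 3: (3,0)B 4/4 satisfied · (3,1)B 5/5 satisfied · (3,4)A 3/3 satisfied
Row 4: (4,0)B 3/3 satisfied · (4,2)B 3/3 satisfied · (4,4)A 2/3 satisfied
Row 5: (5,0)B 1/1 satisfied · (5,2)B 2/2 satisfied · (5,3)B 2/4 satisfied · (5,4)A 1/2 satisfied

(1,3)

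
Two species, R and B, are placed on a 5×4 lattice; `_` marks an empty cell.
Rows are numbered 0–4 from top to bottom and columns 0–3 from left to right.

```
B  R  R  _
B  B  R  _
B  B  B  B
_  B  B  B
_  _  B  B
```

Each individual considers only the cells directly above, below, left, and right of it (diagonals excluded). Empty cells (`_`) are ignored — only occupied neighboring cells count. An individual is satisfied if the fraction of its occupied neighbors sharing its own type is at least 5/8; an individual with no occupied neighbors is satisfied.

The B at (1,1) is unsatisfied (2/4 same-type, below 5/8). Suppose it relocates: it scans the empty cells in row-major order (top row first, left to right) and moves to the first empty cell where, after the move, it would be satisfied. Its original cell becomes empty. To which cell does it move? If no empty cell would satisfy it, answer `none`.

(3,0)

Vacating (1,1). Empty cells in order:
  (0,3): 0/1 same-type → still unsatisfied.
  (1,3): 1/2 same-type → still unsatisfied.
  (3,0): 2/2 same-type → satisfied — stop here.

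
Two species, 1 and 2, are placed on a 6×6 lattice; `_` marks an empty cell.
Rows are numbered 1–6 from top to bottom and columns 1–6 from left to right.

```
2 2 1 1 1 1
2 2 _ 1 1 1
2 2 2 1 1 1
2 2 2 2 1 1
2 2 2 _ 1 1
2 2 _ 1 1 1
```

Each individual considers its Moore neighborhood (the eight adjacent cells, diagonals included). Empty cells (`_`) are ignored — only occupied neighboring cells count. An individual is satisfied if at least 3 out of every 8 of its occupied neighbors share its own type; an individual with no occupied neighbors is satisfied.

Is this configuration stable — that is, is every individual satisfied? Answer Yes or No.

Yes

(1,1)2 3/3 ✓
(1,2)2 3/4 ✓
(1,3)1 2/4 ✓
(1,4)1 4/4 ✓
(1,5)1 5/5 ✓
(1,6)1 3/3 ✓
(2,1)2 5/5 ✓
(2,2)2 6/7 ✓
(2,4)1 6/7 ✓
(2,5)1 8/8 ✓
(2,6)1 5/5 ✓
(3,1)2 5/5 ✓
(3,2)2 7/7 ✓
(3,3)2 5/7 ✓
(3,4)1 4/7 ✓
(3,5)1 7/8 ✓
(3,6)1 5/5 ✓
(4,1)2 5/5 ✓
(4,2)2 8/8 ✓
(4,3)2 6/7 ✓
(4,4)2 3/7 ✓
(4,5)1 6/7 ✓
(4,6)1 5/5 ✓
(5,1)2 5/5 ✓
(5,2)2 7/7 ✓
(5,3)2 5/6 ✓
(5,5)1 6/7 ✓
(5,6)1 5/5 ✓
(6,1)2 3/3 ✓
(6,2)2 4/4 ✓
(6,4)1 2/3 ✓
(6,5)1 4/4 ✓
(6,6)1 3/3 ✓
All meet the threshold, so the configuration is stable.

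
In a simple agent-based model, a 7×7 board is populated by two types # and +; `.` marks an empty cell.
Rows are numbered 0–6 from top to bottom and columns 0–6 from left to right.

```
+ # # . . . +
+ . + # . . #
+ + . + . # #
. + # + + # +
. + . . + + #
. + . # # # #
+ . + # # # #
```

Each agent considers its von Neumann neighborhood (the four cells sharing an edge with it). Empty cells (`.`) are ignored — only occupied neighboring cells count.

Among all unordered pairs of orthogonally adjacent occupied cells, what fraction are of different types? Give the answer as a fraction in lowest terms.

16/41

Scan each occupied cell's neighbors to the right and below so each pair is counted once.
Row 0: +(0,0)–#(0,1)≠ +(0,0)–+(1,0)= #(0,1)–#(0,2)= #(0,2)–+(1,2)≠ +(0,6)–#(1,6)≠  → 3/5 unlike.
Row 1: +(1,0)–+(2,0)= +(1,2)–#(1,3)≠ #(1,3)–+(2,3)≠ #(1,6)–#(2,6)=  → 2/4 unlike.
Row 2: +(2,0)–+(2,1)= +(2,1)–+(3,1)= +(2,3)–+(3,3)= #(2,5)–#(2,6)= #(2,5)–#(3,5)= #(2,6)–+(3,6)≠  → 1/6 unlike.
Row 3: +(3,1)–#(3,2)≠ +(3,1)–+(4,1)= #(3,2)–+(3,3)≠ +(3,3)–+(3,4)= +(3,4)–#(3,5)≠ +(3,4)–+(4,4)= #(3,5)–+(3,6)≠ #(3,5)–+(4,5)≠ +(3,6)–#(4,6)≠  → 6/9 unlike.
Row 4: +(4,1)–+(5,1)= +(4,4)–+(4,5)= +(4,4)–#(5,4)≠ +(4,5)–#(4,6)≠ +(4,5)–#(5,5)≠ #(4,6)–#(5,6)=  → 3/6 unlike.
Row 5: #(5,3)–#(5,4)= #(5,3)–#(6,3)= #(5,4)–#(5,5)= #(5,4)–#(6,4)= #(5,5)–#(5,6)= #(5,5)–#(6,5)= #(5,6)–#(6,6)=  → 0/7 unlike.
Row 6: +(6,2)–#(6,3)≠ #(6,3)–#(6,4)= #(6,4)–#(6,5)= #(6,5)–#(6,6)=  → 1/4 unlike.
Total adjacent occupied pairs: 41; unlike-type pairs: 16.
16/41 is already in lowest terms.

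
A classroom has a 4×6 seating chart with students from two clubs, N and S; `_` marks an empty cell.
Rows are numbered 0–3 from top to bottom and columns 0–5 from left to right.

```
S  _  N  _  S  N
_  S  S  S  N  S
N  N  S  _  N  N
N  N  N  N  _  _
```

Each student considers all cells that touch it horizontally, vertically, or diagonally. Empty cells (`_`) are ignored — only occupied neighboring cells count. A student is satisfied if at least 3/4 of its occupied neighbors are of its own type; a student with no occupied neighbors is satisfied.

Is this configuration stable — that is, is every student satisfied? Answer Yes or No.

No

Row 0: (0,0)S 1/1 satisfied · (0,2)N 0/3 not · (0,4)S 2/4 not · (0,5)N 1/3 not
Row 1: (1,1)S 3/6 not · (1,2)S 3/5 not · (1,3)S 3/6 not · (1,4)N 3/6 not · (1,5)S 1/5 not
Row 2: (2,0)N 3/4 satisfied · (2,1)N 4/7 not · (2,2)S 3/7 not · (2,4)N 3/5 not · (2,5)N 2/3 not
Row 3: (3,0)N 3/3 satisfied · (3,1)N 4/5 satisfied · (3,2)N 3/4 satisfied · (3,3)N 2/3 not
For instance (0,2) has only 0/3 same-type neighbors, below 3/4.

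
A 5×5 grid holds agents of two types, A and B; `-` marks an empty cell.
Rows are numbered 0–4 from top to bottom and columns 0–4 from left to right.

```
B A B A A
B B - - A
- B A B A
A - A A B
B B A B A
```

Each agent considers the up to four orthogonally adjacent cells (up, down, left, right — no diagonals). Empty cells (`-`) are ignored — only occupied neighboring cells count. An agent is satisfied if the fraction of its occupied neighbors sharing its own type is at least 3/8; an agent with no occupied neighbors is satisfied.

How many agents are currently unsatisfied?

11

Row 0: (0,0)B 1/2 ✓ · (0,1)A 0/3 ✗ · (0,2)B 0/2 ✗ · (0,3)A 1/2 ✓ · (0,4)A 2/2 ✓
Row 1: (1,0)B 2/2 ✓ · (1,1)B 2/3 ✓ · (1,4)A 2/2 ✓
Row 2: (2,1)B 1/2 ✓ · (2,2)A 1/3 ✗ · (2,3)B 0/3 ✗ · (2,4)A 1/3 ✗
Row 3: (3,0)A 0/1 ✗ · (3,2)A 3/3 ✓ · (3,3)A 1/4 ✗ · (3,4)B 0/3 ✗
Row 4: (4,0)B 1/2 ✓ · (4,1)B 1/2 ✓ · (4,2)A 1/3 ✗ · (4,3)B 0/3 ✗ · (4,4)A 0/2 ✗
Unsatisfied: (0,1), (0,2), (2,2), (2,3), (2,4), (3,0), (3,3), (3,4), (4,2), (4,3), (4,4) — 11 in total.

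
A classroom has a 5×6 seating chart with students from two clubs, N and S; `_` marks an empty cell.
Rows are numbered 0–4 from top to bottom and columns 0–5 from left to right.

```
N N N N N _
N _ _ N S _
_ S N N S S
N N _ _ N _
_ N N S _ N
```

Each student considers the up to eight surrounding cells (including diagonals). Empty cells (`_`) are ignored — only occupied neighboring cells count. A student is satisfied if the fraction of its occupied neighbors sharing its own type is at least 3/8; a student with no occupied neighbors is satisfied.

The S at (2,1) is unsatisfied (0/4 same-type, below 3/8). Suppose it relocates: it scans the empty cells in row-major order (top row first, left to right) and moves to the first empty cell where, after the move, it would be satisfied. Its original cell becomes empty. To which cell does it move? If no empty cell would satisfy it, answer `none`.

(0,5)

Vacating (2,1). Empty cells in order:
  (0,5): 1/2 same-type → satisfied — stop here.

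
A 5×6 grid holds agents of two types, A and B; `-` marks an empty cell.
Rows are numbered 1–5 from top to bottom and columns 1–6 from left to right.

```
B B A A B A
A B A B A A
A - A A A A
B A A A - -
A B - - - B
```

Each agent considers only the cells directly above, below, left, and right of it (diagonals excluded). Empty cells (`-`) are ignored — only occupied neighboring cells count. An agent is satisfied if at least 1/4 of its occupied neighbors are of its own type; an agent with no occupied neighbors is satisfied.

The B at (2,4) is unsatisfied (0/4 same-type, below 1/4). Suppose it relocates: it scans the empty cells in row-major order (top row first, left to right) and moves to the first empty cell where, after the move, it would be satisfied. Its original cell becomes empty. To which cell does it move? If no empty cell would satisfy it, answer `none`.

(3,2)

Vacating (2,4). Empty cells in order:
  (3,2): 1/4 same-type → satisfied — stop here.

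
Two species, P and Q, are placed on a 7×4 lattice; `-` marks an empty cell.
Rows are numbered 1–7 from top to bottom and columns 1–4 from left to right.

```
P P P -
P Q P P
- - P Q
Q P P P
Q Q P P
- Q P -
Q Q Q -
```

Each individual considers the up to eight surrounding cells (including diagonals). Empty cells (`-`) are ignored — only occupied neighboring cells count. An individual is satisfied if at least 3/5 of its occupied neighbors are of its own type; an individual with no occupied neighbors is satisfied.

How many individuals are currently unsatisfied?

5

Row 1: (1,1)P 2/3 satisfied · (1,2)P 4/5 satisfied · (1,3)P 3/4 satisfied
Row 2: (2,1)P 2/3 satisfied · (2,2)Q 0/6 not · (2,3)P 4/6 satisfied · (2,4)P 3/4 satisfied
Row 3: (3,3)P 5/7 satisfied · (3,4)Q 0/5 not
Row 4: (4,1)Q 2/3 satisfied · (4,2)P 3/6 not · (4,3)P 5/7 satisfied · (4,4)P 4/5 satisfied
Row 5: (5,1)Q 3/4 satisfied · (5,2)Q 3/7 not · (5,3)P 5/7 satisfied · (5,4)P 4/4 satisfied
Row 6: (6,2)Q 5/7 satisfied · (6,3)P 2/6 not
Row 7: (7,1)Q 2/2 satisfied · (7,2)Q 3/4 satisfied · (7,3)Q 2/3 satisfied
Unsatisfied: (2,2), (3,4), (4,2), (5,2), (6,3) — 5 in total.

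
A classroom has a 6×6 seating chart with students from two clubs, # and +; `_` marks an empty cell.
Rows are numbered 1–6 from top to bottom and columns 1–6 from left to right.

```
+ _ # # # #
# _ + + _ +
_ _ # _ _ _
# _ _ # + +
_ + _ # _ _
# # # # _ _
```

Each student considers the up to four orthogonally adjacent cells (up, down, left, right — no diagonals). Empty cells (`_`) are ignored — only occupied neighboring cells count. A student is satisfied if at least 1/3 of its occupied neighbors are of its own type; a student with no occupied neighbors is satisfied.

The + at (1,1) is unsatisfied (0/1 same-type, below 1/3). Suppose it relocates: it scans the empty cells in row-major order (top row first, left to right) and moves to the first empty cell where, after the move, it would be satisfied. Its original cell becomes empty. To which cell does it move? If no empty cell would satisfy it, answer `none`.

Vacating (1,1). Empty cells in order:
  (1,2): 0/1 same-type → still unsatisfied.
  (2,2): 1/2 same-type → satisfied — stop here.

(2,2)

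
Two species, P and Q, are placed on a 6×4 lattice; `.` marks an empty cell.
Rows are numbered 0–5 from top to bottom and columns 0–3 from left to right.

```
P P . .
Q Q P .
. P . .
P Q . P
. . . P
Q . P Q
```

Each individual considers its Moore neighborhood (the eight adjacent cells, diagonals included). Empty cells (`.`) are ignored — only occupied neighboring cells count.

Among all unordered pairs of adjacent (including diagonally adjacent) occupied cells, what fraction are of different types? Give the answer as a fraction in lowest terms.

Scan each occupied cell's neighbors to the right and below (and the two forward diagonals) so each pair is counted once.
Row 0: P(0,0)–P(0,1)= P(0,0)–Q(1,0)≠ P(0,0)–Q(1,1)≠ P(0,1)–Q(1,1)≠ P(0,1)–P(1,2)= P(0,1)–Q(1,0)≠  → 4/6 unlike.
Row 1: Q(1,0)–Q(1,1)= Q(1,0)–P(2,1)≠ Q(1,1)–P(1,2)≠ Q(1,1)–P(2,1)≠ P(1,2)–P(2,1)=  → 3/5 unlike.
Row 2: P(2,1)–Q(3,1)≠ P(2,1)–P(3,0)=  → 1/2 unlike.
Row 3: P(3,0)–Q(3,1)≠ P(3,3)–P(4,3)=  → 1/2 unlike.
Row 4: P(4,3)–Q(5,3)≠ P(4,3)–P(5,2)=  → 1/2 unlike.
Row 5: P(5,2)–Q(5,3)≠  → 1/1 unlike.
Total adjacent occupied pairs: 18; unlike-type pairs: 11.
11/18 is already in lowest terms.

11/18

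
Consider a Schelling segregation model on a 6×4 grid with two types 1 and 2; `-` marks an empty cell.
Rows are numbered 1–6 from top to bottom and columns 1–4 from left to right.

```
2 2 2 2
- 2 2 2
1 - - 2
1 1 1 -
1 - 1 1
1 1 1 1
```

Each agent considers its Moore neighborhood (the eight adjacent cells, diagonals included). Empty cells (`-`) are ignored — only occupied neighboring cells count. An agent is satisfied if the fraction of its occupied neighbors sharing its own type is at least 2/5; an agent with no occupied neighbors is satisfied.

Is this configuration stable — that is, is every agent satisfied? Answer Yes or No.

Yes

(1,1)2 2/2 satisfied
(1,2)2 4/4 satisfied
(1,3)2 5/5 satisfied
(1,4)2 3/3 satisfied
(2,2)2 4/5 satisfied
(2,3)2 6/6 satisfied
(2,4)2 4/4 satisfied
(3,1)1 2/3 satisfied
(3,4)2 2/3 satisfied
(4,1)1 3/3 satisfied
(4,2)1 5/5 satisfied
(4,3)1 3/4 satisfied
(5,1)1 4/4 satisfied
(5,3)1 6/6 satisfied
(5,4)1 4/4 satisfied
(6,1)1 2/2 satisfied
(6,2)1 4/4 satisfied
(6,3)1 4/4 satisfied
(6,4)1 3/3 satisfied
All meet the threshold, so the configuration is stable.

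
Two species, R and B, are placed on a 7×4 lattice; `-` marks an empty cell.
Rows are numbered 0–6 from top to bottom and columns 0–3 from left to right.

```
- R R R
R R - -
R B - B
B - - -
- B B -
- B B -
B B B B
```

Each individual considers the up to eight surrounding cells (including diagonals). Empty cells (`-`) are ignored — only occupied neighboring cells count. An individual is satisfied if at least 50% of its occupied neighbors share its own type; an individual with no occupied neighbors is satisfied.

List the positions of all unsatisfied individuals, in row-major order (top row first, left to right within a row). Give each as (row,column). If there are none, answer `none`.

(0,1)R 3/3 ✓
(0,2)R 3/3 ✓
(0,3)R 1/1 ✓
(1,0)R 3/4 ✓
(1,1)R 4/5 ✓
(2,0)R 2/4 ✓
(2,1)B 1/4 ✗
(2,3)B 0/0 ✓
(3,0)B 2/3 ✓
(4,1)B 4/4 ✓
(4,2)B 3/3 ✓
(5,1)B 6/6 ✓
(5,2)B 6/6 ✓
(6,0)B 2/2 ✓
(6,1)B 4/4 ✓
(6,2)B 4/4 ✓
(6,3)B 2/2 ✓

(2,1)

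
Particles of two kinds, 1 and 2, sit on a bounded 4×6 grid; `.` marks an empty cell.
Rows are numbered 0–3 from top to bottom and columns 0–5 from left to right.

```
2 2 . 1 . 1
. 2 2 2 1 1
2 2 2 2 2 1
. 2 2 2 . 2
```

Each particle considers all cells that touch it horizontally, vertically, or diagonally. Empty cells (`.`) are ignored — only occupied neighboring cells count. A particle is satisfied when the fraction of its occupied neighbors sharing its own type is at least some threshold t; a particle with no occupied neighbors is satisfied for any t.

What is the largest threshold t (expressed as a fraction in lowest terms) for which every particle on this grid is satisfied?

(0,0)2 2/2
(0,1)2 3/3
(0,3)1 1/3
(0,5)1 2/2
(1,1)2 6/6
(1,2)2 6/7
(1,3)2 4/6
(1,4)1 4/7
(1,5)1 3/4
(2,0)2 3/3
(2,1)2 6/6
(2,2)2 8/8
(2,3)2 6/7
(2,4)2 4/7
(2,5)1 2/4
(3,1)2 4/4
(3,2)2 5/5
(3,3)2 4/4
(3,5)2 1/2
The smallest same-type fraction is 1/3 at (0,3), which reduces to 1/3. Any threshold above that leaves this particle unsatisfied.

1/3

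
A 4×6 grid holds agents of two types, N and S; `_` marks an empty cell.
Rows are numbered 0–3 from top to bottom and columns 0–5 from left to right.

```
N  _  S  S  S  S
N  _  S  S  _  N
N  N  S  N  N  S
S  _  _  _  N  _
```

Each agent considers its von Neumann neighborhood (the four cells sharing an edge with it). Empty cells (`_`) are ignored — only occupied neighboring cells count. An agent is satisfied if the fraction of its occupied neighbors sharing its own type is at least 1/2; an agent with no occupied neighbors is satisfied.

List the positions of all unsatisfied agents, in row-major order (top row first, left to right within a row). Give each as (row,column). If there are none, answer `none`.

(1,5), (2,2), (2,3), (2,5), (3,0)

Row 0: (0,0)N 1/1 ✓ · (0,2)S 2/2 ✓ · (0,3)S 3/3 ✓ · (0,4)S 2/2 ✓ · (0,5)S 1/2 ✓
Row 1: (1,0)N 2/2 ✓ · (1,2)S 3/3 ✓ · (1,3)S 2/3 ✓ · (1,5)N 0/2 ✗
Row 2: (2,0)N 2/3 ✓ · (2,1)N 1/2 ✓ · (2,2)S 1/3 ✗ · (2,3)N 1/3 ✗ · (2,4)N 2/3 ✓ · (2,5)S 0/2 ✗
Row 3: (3,0)S 0/1 ✗ · (3,4)N 1/1 ✓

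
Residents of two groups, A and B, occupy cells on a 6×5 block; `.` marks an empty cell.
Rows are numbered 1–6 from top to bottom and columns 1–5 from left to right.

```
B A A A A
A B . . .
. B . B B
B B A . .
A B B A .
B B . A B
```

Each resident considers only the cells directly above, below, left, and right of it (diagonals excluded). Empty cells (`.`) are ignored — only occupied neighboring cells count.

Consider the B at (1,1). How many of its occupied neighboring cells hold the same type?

0

Occupied neighbors of (1,1): (2,1)=A, (1,2)=A.
Same type (B): 0 of 2.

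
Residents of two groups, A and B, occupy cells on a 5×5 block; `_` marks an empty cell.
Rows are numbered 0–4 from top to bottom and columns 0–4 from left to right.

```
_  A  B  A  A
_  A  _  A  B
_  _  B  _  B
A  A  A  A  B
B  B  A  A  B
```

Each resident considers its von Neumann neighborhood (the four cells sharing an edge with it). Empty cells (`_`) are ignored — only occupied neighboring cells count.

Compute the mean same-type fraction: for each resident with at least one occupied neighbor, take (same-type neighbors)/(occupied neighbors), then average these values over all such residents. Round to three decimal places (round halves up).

Row 0: (0,1)A 1/2 · (0,2)B 0/2 · (0,3)A 2/3 · (0,4)A 1/2
Row 1: (1,1)A 1/1 · (1,3)A 1/2 · (1,4)B 1/3
Row 2: (2,2)B 0/1 · (2,4)B 2/2
Row 3: (3,0)A 1/2 · (3,1)A 2/3 · (3,2)A 3/4 · (3,3)A 2/3 · (3,4)B 2/3
Row 4: (4,0)B 1/2 · (4,1)B 1/3 · (4,2)A 2/3 · (4,3)A 2/3 · (4,4)B 1/2
Sum over 19 residents: 1/2 + 0/2 + 2/3 + 1/2 + 1/1 + 1/2 + 1/3 + 0/1 + 2/2 + 1/2 + 2/3 + 3/4 + 2/3 + 2/3 + 1/2 + 1/3 + 2/3 + 2/3 + 1/2 = 125/12; mean = 125/12 ÷ 19 = 125/228 = 0.548245… → 0.548.

0.548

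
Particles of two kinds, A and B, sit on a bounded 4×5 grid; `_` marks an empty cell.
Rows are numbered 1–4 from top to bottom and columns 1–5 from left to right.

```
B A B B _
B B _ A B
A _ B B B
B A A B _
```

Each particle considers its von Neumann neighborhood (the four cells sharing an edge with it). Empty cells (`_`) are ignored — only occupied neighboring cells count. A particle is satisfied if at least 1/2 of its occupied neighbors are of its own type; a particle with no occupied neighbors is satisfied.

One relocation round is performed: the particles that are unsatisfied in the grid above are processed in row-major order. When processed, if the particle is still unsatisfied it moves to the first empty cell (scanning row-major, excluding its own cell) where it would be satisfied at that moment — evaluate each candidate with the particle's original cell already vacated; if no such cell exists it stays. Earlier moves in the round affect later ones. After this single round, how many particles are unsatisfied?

1

Initially unsatisfied (in order): (1,2), (2,4), (3,1), (4,1), (4,3).
  (1,2) → (3,2).
  (2,4): no empty cell satisfies it; stays.
  (3,1): no empty cell satisfies it; stays.
  (4,1) → (1,2).
  (4,3) → (4,1).
Resulting grid:
B B B B _
B B _ A B
A A B B B
A A _ B _
Unsatisfied now: (2,4).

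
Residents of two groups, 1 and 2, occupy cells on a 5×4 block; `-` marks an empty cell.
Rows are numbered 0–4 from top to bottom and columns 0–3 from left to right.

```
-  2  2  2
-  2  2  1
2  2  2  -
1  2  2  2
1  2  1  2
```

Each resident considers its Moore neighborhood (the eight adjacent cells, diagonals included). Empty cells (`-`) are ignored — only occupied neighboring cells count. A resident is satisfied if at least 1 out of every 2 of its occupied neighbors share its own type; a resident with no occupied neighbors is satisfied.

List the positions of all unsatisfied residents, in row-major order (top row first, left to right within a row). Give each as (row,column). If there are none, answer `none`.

(1,3), (3,0), (4,0), (4,1), (4,2)

Row 0: (0,1)2 3/3 ✓ · (0,2)2 4/5 ✓ · (0,3)2 2/3 ✓
Row 1: (1,1)2 6/6 ✓ · (1,2)2 6/7 ✓ · (1,3)1 0/4 ✗
Row 2: (2,0)2 3/4 ✓ · (2,1)2 6/7 ✓ · (2,2)2 6/7 ✓
Row 3: (3,0)1 1/5 ✗ · (3,1)2 5/8 ✓ · (3,2)2 6/7 ✓ · (3,3)2 3/4 ✓
Row 4: (4,0)1 1/3 ✗ · (4,1)2 2/5 ✗ · (4,2)1 0/5 ✗ · (4,3)2 2/3 ✓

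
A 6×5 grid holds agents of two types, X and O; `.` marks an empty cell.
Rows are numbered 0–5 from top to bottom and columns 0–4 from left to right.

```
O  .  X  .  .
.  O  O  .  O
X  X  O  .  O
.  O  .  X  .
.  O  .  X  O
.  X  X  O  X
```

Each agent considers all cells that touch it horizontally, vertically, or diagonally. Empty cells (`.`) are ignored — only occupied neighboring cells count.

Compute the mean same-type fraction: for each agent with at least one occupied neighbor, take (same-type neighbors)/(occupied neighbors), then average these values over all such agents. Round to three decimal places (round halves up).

(0,0)O 1/1
(0,2)X 0/2
(1,1)O 3/6
(1,2)O 2/4
(1,4)O 1/1
(2,0)X 1/3
(2,1)X 1/5
(2,2)O 3/5
(2,4)O 1/2
(3,1)O 2/4
(3,3)X 1/4
(4,1)O 1/3
(4,3)X 3/5
(4,4)O 1/4
(5,1)X 1/2
(5,2)X 2/4
(5,3)O 1/4
(5,4)X 1/3
Sum over 18 agents: 1/1 + 0/2 + 3/6 + 2/4 + 1/1 + 1/3 + 1/5 + 3/5 + 1/2 + 2/4 + 1/4 + 1/3 + 3/5 + 1/4 + 1/2 + 2/4 + 1/4 + 1/3 = 163/20; mean = 163/20 ÷ 18 = 163/360 = 0.452777… → 0.453.

0.453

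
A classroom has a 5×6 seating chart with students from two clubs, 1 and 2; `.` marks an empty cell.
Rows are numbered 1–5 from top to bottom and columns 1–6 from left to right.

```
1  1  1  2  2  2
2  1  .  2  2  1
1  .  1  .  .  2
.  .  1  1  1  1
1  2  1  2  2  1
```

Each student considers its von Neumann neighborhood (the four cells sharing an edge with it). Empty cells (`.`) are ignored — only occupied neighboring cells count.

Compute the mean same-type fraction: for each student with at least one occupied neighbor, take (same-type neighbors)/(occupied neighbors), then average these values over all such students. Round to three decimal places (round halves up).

0.493

Row 1: (1,1)1 1/2 · (1,2)1 3/3 · (1,3)1 1/2 · (1,4)2 2/3 · (1,5)2 3/3 · (1,6)2 1/2
Row 2: (2,1)2 0/3 · (2,2)1 1/2 · (2,4)2 2/2 · (2,5)2 2/3 · (2,6)1 0/3
Row 3: (3,1)1 0/1 · (3,3)1 1/1 · (3,6)2 0/2
Row 4: (4,3)1 3/3 · (4,4)1 2/3 · (4,5)1 2/3 · (4,6)1 2/3
Row 5: (5,1)1 0/1 · (5,2)2 0/2 · (5,3)1 1/3 · (5,4)2 1/3 · (5,5)2 1/3 · (5,6)1 1/2
Sum over 24 students: 1/2 + 3/3 + 1/2 + 2/3 + 3/3 + 1/2 + 0/3 + 1/2 + 2/2 + 2/3 + 0/3 + 0/1 + 1/1 + 0/2 + 3/3 + 2/3 + 2/3 + 2/3 + 0/1 + 0/2 + 1/3 + 1/3 + 1/3 + 1/2 = 71/6; mean = 71/6 ÷ 24 = 71/144 = 0.493055… → 0.493.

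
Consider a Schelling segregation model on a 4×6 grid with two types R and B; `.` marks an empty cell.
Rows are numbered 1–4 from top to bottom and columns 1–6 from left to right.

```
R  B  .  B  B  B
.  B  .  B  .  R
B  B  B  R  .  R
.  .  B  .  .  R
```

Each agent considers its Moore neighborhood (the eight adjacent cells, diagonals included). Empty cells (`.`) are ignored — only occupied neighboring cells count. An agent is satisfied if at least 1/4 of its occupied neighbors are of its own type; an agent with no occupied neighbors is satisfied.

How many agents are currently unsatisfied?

2

(1,1)R 0/2 not
(1,2)B 1/2 satisfied
(1,4)B 2/2 satisfied
(1,5)B 3/4 satisfied
(1,6)B 1/2 satisfied
(2,2)B 4/5 satisfied
(2,4)B 3/4 satisfied
(2,6)R 1/3 satisfied
(3,1)B 2/2 satisfied
(3,2)B 4/4 satisfied
(3,3)B 4/5 satisfied
(3,4)R 0/3 not
(3,6)R 2/2 satisfied
(4,3)B 2/3 satisfied
(4,6)R 1/1 satisfied
Unsatisfied: (1,1), (3,4) — 2 in total.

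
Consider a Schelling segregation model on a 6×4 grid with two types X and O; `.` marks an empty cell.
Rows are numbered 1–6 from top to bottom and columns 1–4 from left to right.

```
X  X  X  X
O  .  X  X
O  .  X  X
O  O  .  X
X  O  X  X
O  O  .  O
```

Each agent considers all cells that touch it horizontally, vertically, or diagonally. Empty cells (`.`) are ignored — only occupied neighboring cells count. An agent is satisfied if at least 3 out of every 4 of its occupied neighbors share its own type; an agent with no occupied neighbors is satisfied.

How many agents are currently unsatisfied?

10

(1,1)X 1/2 unhappy
(1,2)X 3/4 ok
(1,3)X 4/4 ok
(1,4)X 3/3 ok
(2,1)O 1/3 unhappy
(2,3)X 6/6 ok
(2,4)X 5/5 ok
(3,1)O 3/3 ok
(3,3)X 4/5 ok
(3,4)X 4/4 ok
(4,1)O 3/4 ok
(4,2)O 3/6 unhappy
(4,4)X 4/4 ok
(5,1)X 0/5 unhappy
(5,2)O 4/6 unhappy
(5,3)X 2/6 unhappy
(5,4)X 2/3 unhappy
(6,1)O 2/3 unhappy
(6,2)O 2/4 unhappy
(6,4)O 0/2 unhappy
Unsatisfied: (1,1), (2,1), (4,2), (5,1), (5,2), (5,3), (5,4), (6,1), (6,2), (6,4) — 10 in total.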